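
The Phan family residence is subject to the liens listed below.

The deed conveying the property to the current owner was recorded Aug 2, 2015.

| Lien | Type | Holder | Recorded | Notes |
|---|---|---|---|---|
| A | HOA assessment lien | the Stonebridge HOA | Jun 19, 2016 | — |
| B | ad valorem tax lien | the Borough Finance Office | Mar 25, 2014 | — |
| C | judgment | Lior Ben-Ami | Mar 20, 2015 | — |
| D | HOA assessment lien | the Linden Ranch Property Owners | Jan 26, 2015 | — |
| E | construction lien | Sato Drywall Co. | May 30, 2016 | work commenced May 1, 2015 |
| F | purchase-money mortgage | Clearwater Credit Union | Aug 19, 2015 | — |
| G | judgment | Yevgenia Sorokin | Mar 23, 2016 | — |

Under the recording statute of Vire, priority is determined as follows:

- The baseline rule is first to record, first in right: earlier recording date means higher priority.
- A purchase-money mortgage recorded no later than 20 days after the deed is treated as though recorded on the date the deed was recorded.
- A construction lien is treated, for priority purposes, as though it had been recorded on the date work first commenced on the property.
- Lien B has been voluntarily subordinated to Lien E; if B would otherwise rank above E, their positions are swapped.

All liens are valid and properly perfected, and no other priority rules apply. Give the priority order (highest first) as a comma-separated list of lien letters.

E, D, C, B, F, G, A

Effective dates: E relates back to May 1, 2015 (work commenced); F was recorded within the 20-day window, so its effective date is the deed date Aug 2, 2015.
Ordering by effective date: B (Mar 25, 2014), D (Jan 26, 2015), C (Mar 20, 2015), E (May 1, 2015), F (Aug 2, 2015), G (Mar 23, 2016), A (Jun 19, 2016).
B is senior to E before the subordination, so the two trade places.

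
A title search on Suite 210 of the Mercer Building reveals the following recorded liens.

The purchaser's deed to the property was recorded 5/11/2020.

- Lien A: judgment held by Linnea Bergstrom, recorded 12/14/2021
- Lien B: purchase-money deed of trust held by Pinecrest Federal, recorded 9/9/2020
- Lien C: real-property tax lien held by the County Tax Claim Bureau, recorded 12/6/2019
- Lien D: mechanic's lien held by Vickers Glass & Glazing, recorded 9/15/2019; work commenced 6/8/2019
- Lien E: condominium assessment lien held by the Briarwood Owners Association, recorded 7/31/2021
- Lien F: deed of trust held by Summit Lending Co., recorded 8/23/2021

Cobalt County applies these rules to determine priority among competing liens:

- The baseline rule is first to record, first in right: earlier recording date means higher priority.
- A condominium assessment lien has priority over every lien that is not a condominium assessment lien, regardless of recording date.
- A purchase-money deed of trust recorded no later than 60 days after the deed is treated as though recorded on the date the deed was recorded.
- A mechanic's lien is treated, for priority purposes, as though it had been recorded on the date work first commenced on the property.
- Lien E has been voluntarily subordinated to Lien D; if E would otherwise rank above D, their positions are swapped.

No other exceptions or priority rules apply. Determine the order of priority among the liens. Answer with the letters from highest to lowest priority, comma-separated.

Adjusting effective dates: B missed the 60-day window (121 days after the deed), so its recording date stands; D's effective date is 6/8/2019, when work began.
E, as a condominium assessment lien, has superpriority and ranks first.
Remaining liens by effective date: D (6/8/2019), C (12/6/2019), B (9/9/2020), F (8/23/2021), A (12/14/2021).
E is senior to D before the subordination, so the two trade places.

D, E, C, B, F, A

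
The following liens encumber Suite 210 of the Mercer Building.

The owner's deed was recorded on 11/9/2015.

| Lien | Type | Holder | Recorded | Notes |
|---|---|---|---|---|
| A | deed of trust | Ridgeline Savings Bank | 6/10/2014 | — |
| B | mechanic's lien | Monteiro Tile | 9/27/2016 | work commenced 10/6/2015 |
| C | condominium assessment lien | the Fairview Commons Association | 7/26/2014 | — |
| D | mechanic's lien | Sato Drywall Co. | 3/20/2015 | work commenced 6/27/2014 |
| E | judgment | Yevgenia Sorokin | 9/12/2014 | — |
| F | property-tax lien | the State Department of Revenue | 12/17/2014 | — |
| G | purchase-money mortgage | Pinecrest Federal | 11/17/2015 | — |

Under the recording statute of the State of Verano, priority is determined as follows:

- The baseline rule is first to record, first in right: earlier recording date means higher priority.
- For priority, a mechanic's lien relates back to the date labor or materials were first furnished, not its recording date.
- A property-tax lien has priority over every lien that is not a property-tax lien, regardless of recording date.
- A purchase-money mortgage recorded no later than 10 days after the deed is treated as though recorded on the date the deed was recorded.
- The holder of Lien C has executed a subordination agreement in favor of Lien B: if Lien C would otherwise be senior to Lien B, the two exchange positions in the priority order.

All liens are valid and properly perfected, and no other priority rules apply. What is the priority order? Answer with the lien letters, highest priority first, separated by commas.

F, A, D, B, E, C, G

Adjusting effective dates: B is treated as recorded 10/6/2015, the work-commencement date; D's effective date is 6/27/2014, when work began; G relates back to the deed date 11/9/2015.
As a property-tax lien, F is senior to every other lien.
Among the remaining liens, by effective date: A (6/10/2014), D (6/27/2014), C (7/26/2014), E (9/12/2014), B (10/6/2015), G (11/9/2015).
C would otherwise be senior to B, so under the subordination agreement C and B exchange positions.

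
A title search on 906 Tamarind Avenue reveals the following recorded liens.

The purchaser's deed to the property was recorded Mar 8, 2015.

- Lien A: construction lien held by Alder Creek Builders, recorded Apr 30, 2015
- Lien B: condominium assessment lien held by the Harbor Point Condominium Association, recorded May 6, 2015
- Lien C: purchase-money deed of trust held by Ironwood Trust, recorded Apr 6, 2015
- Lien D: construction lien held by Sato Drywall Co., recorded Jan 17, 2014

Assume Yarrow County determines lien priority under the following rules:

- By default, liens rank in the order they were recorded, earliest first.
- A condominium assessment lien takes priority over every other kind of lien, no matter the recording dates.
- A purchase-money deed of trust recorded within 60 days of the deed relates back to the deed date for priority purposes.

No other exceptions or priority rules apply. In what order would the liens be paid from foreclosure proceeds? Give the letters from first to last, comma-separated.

B, D, C, A

Effective dates: C's effective date is the deed date, Mar 8, 2015.
B is a condominium assessment lien and takes priority over every other lien.
Among the remaining liens, by effective date: D (Jan 17, 2014), C (Mar 8, 2015), A (Apr 30, 2015).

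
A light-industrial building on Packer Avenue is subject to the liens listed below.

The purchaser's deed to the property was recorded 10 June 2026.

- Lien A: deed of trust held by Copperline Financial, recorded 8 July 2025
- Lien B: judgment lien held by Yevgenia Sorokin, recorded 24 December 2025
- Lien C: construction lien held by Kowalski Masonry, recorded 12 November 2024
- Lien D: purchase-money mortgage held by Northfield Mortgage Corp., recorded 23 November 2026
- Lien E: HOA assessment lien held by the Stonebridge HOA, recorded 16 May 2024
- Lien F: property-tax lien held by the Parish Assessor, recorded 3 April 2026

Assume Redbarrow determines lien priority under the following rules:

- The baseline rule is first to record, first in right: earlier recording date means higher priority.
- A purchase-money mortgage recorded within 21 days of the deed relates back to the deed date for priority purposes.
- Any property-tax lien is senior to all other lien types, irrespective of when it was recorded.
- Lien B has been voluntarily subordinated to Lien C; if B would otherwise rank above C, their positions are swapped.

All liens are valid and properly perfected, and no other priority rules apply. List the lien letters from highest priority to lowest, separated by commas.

F, E, C, A, B, D

Adjusting effective dates: D was recorded 166 days after the deed — beyond 21 days — so no relation-back applies.
F is a property-tax lien, so it outranks all other liens regardless of date.
Remaining liens by effective date: E (16 May 2024), C (12 November 2024), A (8 July 2025), B (24 December 2025), D (23 November 2026).
Since B is not senior to C, the subordination leaves the order unchanged.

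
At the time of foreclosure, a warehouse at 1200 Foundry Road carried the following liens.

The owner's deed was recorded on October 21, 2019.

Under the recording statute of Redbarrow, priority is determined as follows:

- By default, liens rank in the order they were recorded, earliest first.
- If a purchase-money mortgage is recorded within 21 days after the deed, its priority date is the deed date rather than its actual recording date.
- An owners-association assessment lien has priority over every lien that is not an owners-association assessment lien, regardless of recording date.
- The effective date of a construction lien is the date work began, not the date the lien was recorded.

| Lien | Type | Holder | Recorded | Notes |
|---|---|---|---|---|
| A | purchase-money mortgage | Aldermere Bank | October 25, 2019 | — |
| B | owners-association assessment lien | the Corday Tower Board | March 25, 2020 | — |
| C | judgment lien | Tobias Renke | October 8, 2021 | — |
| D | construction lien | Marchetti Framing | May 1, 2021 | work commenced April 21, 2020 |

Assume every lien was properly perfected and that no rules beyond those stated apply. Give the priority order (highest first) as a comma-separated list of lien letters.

B, A, D, C

First, effective dates: A's effective date is the deed date, October 21, 2019; D's effective date is April 21, 2020, when work began.
B is an owners-association assessment lien and takes priority over every other lien.
Among the remaining liens, by effective date: A (October 21, 2019), D (April 21, 2020), C (October 8, 2021).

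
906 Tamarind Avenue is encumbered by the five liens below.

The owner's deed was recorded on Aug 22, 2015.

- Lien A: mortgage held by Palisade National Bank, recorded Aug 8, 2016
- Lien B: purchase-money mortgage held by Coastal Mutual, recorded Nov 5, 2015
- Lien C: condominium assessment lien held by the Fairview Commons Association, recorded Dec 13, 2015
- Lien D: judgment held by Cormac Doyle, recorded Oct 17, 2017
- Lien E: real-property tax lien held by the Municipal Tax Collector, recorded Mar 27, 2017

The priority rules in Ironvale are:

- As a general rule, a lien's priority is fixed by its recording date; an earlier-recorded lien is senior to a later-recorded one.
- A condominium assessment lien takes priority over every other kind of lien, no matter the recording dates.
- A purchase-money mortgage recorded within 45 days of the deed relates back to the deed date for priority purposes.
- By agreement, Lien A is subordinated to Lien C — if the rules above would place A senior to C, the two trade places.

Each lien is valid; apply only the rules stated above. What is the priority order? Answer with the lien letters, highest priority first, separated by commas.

C, B, A, E, D

Adjusting effective dates: B was recorded 75 days after the deed, outside the 45-day window, so it keeps its recording date.
C, as a condominium assessment lien, has superpriority and ranks first.
Ordering the rest by effective date: B (Nov 5, 2015), A (Aug 8, 2016), E (Mar 27, 2017), D (Oct 17, 2017).
A is already junior to C, so the subordination agreement changes nothing.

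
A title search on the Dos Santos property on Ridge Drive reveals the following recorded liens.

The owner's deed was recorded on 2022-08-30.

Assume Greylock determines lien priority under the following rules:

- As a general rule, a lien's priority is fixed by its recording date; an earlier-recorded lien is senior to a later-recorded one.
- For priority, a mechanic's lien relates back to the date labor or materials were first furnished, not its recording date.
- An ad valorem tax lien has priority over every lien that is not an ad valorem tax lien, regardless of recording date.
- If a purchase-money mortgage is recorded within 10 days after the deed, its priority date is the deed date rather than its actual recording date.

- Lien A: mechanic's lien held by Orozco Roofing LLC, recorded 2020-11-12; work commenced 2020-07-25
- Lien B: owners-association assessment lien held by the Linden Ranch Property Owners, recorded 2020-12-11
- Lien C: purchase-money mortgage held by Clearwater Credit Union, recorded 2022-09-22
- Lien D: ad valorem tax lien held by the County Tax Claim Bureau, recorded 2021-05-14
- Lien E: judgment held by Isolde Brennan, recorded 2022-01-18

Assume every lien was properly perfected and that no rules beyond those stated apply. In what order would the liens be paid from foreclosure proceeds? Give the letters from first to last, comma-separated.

D, A, B, E, C

Effective dates: A's effective date is 2020-07-25, when work began; C was recorded 23 days after the deed — beyond 10 days — so no relation-back applies.
D, as an ad valorem tax lien, has superpriority and ranks first.
Ordering the rest by effective date: A (2020-07-25), B (2020-12-11), E (2022-01-18), C (2022-09-22).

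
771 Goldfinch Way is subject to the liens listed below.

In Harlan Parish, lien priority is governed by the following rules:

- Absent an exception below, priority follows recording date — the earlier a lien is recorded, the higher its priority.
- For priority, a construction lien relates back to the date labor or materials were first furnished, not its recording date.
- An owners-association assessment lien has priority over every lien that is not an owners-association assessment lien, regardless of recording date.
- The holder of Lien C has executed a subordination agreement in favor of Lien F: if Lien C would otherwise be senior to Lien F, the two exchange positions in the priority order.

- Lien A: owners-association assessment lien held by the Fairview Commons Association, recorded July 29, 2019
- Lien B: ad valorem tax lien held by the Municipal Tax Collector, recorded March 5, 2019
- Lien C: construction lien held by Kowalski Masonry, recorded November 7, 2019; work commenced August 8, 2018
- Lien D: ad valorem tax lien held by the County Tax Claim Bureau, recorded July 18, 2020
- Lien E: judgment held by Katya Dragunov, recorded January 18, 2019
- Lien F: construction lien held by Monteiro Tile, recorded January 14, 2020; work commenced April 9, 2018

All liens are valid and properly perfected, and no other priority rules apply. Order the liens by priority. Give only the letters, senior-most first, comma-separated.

A, F, C, E, B, D

Effective dates: C is treated as recorded August 8, 2018, the work-commencement date; F's effective date is April 9, 2018, when work began.
A, as an owners-association assessment lien, has superpriority and ranks first.
The other liens, earliest effective date first: F (April 9, 2018), C (August 8, 2018), E (January 18, 2019), B (March 5, 2019), D (July 18, 2020).
C already ranks below F; the subordination has no effect.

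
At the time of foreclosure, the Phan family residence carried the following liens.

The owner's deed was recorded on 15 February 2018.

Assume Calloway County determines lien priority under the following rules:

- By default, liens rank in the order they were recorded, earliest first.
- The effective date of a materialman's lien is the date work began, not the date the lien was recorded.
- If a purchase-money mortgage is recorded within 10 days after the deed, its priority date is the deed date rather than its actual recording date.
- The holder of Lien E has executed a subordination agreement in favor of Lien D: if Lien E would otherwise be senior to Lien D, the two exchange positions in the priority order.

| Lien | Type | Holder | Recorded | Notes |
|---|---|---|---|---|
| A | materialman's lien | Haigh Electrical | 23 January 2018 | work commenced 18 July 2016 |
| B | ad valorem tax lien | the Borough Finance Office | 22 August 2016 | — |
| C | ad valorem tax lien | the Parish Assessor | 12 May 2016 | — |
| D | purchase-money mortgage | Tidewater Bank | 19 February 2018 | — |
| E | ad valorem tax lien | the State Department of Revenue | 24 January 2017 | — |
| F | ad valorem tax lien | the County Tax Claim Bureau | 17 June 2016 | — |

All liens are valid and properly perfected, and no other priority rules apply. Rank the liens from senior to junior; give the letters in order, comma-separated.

Adjusting effective dates: A is treated as recorded 18 July 2016, the work-commencement date; D's effective date is the deed date, 15 February 2018.
By effective date, earliest first: C (12 May 2016), F (17 June 2016), A (18 July 2016), B (22 August 2016), E (24 January 2017), D (15 February 2018).
Because E would otherwise rank above D, the subordination swaps them.

C, F, A, B, D, E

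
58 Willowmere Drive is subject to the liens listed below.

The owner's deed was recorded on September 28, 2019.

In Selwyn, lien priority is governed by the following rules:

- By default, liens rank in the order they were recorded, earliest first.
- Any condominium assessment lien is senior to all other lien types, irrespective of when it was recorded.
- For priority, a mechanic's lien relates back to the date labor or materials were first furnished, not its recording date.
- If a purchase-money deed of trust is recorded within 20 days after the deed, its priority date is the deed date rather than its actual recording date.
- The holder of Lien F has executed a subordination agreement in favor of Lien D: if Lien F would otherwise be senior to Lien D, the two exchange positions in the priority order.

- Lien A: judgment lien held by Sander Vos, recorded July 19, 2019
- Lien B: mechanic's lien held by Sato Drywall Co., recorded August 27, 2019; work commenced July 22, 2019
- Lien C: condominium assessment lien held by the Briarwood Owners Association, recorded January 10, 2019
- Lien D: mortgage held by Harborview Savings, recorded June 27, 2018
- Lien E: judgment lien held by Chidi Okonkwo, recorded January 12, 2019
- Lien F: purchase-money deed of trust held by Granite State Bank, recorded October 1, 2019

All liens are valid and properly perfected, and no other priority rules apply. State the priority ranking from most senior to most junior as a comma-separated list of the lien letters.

C, D, E, A, B, F

Adjusting effective dates: B is treated as recorded July 22, 2019, the work-commencement date; F was recorded within the 20-day window, so its effective date is the deed date September 28, 2019.
C, as a condominium assessment lien, has superpriority and ranks first.
Among the remaining liens, by effective date: D (June 27, 2018), E (January 12, 2019), A (July 19, 2019), B (July 22, 2019), F (September 28, 2019).
Since F is not senior to D, the subordination leaves the order unchanged.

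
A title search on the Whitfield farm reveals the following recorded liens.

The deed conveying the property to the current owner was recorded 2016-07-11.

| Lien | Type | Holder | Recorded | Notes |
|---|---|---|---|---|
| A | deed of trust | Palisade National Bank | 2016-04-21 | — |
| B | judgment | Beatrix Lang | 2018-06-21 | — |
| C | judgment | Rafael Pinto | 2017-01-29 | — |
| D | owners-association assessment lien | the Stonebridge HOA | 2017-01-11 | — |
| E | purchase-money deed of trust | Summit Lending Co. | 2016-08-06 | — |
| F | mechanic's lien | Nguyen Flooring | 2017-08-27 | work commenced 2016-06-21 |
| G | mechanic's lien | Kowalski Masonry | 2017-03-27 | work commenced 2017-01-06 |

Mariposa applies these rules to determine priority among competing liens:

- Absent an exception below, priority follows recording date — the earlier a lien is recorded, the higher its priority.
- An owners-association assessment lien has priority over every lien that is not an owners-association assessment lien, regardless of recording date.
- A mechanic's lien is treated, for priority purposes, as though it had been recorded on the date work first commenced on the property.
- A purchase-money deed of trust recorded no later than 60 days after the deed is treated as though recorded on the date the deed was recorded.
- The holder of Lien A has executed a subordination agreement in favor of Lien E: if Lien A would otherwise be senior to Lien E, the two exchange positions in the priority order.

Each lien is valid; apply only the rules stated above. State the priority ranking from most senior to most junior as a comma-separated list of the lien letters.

Effective dates: E's effective date is the deed date, 2016-07-11; F is treated as recorded 2016-06-21, the work-commencement date; G is treated as recorded 2017-01-06, the work-commencement date.
D is an owners-association assessment lien and takes priority over every other lien.
Among the remaining liens, by effective date: A (2016-04-21), F (2016-06-21), E (2016-07-11), G (2017-01-06), C (2017-01-29), B (2018-06-21).
A is senior to E before the subordination, so the two trade places.

D, E, F, A, G, C, B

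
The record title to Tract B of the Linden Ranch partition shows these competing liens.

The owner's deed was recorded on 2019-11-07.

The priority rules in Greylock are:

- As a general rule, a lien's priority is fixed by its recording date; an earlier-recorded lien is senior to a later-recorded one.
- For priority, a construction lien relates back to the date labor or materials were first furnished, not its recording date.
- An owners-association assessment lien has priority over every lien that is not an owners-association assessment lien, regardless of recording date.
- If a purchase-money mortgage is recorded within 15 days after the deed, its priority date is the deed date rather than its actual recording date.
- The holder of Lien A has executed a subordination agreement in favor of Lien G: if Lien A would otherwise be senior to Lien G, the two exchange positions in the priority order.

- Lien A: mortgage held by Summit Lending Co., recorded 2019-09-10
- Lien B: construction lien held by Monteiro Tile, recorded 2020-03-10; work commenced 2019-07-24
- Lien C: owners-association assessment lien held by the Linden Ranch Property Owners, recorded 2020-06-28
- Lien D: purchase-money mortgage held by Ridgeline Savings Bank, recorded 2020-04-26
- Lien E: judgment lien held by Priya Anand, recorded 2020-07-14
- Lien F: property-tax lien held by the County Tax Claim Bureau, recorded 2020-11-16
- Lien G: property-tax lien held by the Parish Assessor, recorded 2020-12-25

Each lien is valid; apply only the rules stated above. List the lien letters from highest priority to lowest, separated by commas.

C, B, G, D, E, F, A

Adjusting effective dates: B is treated as recorded 2019-07-24, the work-commencement date; D missed the 15-day window (171 days after the deed), so its recording date stands.
C is an owners-association assessment lien, so it outranks all other liens regardless of date.
Among the remaining liens, by effective date: B (2019-07-24), A (2019-09-10), D (2020-04-26), E (2020-07-14), F (2020-11-16), G (2020-12-25).
Because A would otherwise rank above G, the subordination swaps them.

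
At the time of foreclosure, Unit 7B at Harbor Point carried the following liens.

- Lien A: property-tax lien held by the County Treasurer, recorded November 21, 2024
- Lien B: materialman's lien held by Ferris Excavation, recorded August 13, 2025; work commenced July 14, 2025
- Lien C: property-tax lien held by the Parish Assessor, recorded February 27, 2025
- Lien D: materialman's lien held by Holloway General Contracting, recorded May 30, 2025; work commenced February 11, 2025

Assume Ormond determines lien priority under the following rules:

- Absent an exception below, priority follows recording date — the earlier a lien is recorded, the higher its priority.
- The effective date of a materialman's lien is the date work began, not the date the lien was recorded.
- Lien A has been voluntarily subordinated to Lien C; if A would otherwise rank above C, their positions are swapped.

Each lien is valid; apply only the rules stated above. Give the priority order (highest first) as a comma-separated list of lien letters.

C, D, A, B

Effective dates after the stated exceptions: B's effective date is July 14, 2025, when work began; D's effective date is February 11, 2025, when work began.
By effective date: A (November 21, 2024), D (February 11, 2025), C (February 27, 2025), B (July 14, 2025).
The subordination applies — A was senior to C — so A and C swap.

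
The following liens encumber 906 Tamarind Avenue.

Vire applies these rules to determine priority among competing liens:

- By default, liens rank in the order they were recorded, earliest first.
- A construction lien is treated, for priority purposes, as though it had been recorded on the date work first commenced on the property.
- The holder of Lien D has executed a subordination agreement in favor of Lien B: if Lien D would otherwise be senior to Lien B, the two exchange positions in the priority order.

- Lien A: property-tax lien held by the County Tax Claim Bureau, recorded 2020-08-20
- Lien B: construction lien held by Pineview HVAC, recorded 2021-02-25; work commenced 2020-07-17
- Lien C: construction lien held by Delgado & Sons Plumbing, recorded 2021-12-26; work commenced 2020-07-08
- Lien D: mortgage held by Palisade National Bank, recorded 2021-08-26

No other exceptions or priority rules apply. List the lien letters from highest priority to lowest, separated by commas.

Effective dates after the stated exceptions: B's effective date is 2020-07-17, when work began; C relates back to 2020-07-08 (work commenced).
Ordering by effective date: C (2020-07-08), B (2020-07-17), A (2020-08-20), D (2021-08-26).
Since D is not senior to B, the subordination leaves the order unchanged.

C, B, A, D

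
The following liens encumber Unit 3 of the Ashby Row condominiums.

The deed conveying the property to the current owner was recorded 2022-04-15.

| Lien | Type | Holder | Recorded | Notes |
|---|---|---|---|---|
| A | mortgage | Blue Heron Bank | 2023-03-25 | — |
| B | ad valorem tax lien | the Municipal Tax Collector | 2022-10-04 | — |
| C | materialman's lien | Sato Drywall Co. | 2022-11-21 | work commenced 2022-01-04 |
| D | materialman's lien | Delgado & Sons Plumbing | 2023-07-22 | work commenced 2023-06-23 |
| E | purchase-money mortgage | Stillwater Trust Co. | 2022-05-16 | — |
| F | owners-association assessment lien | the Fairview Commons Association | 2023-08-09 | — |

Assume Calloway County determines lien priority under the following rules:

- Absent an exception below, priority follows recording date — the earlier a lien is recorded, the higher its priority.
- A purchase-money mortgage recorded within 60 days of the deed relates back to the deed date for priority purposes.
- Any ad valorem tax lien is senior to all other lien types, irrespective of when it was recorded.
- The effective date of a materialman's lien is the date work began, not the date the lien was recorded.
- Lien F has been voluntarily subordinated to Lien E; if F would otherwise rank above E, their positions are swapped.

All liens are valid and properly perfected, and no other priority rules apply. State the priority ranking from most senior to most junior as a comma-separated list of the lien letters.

First, effective dates: C is treated as recorded 2022-01-04, the work-commencement date; D's effective date is 2023-06-23, when work began; E was recorded within the 60-day window, so its effective date is the deed date 2022-04-15.
B is an ad valorem tax lien, so it outranks all other liens regardless of date.
The other liens, earliest effective date first: C (2022-01-04), E (2022-04-15), A (2023-03-25), D (2023-06-23), F (2023-08-09).
Since F is not senior to E, the subordination leaves the order unchanged.

B, C, E, A, D, F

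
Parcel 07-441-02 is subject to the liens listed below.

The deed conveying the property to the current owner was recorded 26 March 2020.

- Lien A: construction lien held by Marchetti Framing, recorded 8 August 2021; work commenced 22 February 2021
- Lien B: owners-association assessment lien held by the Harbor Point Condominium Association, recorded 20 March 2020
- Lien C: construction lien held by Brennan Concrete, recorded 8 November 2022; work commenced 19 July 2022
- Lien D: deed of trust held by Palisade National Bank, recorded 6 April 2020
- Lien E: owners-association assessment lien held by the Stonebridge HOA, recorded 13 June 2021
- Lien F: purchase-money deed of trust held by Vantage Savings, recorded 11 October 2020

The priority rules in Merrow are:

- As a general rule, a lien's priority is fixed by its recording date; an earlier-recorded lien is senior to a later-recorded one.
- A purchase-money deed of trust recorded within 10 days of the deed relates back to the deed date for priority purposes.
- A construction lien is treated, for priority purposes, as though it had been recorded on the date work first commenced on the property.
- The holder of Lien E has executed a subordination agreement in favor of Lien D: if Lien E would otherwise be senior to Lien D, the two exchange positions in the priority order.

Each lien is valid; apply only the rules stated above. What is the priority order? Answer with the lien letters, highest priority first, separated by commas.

Effective dates after the stated exceptions: A's effective date is 22 February 2021, when work began; C's effective date is 19 July 2022, when work began; F missed the 10-day window (199 days after the deed), so its recording date stands.
Ordering by effective date: B (20 March 2020), D (6 April 2020), F (11 October 2020), A (22 February 2021), E (13 June 2021), C (19 July 2022).
E is already junior to D, so the subordination agreement changes nothing.

B, D, F, A, E, C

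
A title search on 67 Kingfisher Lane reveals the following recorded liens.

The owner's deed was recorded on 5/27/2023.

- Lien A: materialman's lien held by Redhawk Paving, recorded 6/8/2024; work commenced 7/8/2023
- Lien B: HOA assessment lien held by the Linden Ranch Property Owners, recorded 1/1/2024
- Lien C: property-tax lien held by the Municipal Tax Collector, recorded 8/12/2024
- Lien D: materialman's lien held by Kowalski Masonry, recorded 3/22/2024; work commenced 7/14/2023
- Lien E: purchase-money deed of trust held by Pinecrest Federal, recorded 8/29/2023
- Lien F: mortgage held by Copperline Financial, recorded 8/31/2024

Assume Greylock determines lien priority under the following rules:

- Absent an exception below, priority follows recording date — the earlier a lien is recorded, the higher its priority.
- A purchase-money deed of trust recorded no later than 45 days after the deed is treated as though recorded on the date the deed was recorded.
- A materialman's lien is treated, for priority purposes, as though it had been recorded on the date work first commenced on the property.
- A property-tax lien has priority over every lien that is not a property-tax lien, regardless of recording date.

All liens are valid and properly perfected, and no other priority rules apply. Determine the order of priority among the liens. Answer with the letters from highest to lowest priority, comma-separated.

Effective dates after the stated exceptions: A is treated as recorded 7/8/2023, the work-commencement date; D's effective date is 7/14/2023, when work began; E missed the 45-day window (94 days after the deed), so its recording date stands.
As a property-tax lien, C is senior to every other lien.
The other liens, earliest effective date first: A (7/8/2023), D (7/14/2023), E (8/29/2023), B (1/1/2024), F (8/31/2024).

C, A, D, E, B, F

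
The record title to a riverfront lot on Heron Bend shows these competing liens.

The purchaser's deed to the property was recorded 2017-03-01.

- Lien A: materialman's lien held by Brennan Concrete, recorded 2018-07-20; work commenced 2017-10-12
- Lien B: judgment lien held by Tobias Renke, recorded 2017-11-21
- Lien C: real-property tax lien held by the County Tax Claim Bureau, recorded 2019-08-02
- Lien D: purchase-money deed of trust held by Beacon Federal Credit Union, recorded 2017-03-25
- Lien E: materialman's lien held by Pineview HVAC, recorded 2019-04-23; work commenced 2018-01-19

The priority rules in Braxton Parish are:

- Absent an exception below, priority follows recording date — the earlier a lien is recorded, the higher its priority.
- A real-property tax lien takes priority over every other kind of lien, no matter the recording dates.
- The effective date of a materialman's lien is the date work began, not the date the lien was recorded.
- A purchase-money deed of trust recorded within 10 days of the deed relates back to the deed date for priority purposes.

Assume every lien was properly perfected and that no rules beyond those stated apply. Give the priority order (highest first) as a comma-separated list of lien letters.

C, D, A, B, E

Effective dates after the stated exceptions: A is treated as recorded 2017-10-12, the work-commencement date; D missed the 10-day window (24 days after the deed), so its recording date stands; E's effective date is 2018-01-19, when work began.
As a real-property tax lien, C is senior to every other lien.
Remaining liens by effective date: D (2017-03-25), A (2017-10-12), B (2017-11-21), E (2018-01-19).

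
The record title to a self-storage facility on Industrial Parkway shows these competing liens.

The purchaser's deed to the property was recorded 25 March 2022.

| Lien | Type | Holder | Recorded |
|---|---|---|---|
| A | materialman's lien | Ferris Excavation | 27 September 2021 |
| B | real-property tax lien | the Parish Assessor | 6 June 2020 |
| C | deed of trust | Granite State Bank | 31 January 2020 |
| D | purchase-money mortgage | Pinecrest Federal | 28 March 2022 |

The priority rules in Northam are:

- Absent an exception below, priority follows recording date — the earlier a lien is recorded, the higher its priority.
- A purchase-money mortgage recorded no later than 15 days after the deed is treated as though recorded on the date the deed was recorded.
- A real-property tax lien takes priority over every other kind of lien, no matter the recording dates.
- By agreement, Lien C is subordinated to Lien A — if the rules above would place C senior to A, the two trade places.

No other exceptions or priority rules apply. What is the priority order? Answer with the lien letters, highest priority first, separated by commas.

Effective dates: D's effective date is the deed date, 25 March 2022.
B is a real-property tax lien and takes priority over every other lien.
Remaining liens by effective date: C (31 January 2020), A (27 September 2021), D (25 March 2022).
C is senior to A before the subordination, so the two trade places.

B, A, C, D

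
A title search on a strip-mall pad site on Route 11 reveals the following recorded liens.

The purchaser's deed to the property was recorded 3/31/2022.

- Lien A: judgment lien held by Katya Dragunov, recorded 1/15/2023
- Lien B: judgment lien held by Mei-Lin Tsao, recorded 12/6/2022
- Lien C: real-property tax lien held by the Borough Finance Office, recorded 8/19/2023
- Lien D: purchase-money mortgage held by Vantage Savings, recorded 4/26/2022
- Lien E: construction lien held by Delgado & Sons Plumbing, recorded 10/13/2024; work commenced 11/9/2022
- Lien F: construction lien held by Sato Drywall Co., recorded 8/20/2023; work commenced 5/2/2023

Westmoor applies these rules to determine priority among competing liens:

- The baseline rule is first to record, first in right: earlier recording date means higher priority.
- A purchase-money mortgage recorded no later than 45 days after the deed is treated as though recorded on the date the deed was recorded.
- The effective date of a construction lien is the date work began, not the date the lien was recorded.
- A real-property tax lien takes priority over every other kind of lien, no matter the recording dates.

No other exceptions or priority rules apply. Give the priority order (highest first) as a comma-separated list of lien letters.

C, D, E, B, A, F

Effective dates: D relates back to the deed date 3/31/2022; E's effective date is 11/9/2022, when work began; F relates back to 5/2/2023 (work commenced).
As a real-property tax lien, C is senior to every other lien.
Ordering the rest by effective date: D (3/31/2022), E (11/9/2022), B (12/6/2022), A (1/15/2023), F (5/2/2023).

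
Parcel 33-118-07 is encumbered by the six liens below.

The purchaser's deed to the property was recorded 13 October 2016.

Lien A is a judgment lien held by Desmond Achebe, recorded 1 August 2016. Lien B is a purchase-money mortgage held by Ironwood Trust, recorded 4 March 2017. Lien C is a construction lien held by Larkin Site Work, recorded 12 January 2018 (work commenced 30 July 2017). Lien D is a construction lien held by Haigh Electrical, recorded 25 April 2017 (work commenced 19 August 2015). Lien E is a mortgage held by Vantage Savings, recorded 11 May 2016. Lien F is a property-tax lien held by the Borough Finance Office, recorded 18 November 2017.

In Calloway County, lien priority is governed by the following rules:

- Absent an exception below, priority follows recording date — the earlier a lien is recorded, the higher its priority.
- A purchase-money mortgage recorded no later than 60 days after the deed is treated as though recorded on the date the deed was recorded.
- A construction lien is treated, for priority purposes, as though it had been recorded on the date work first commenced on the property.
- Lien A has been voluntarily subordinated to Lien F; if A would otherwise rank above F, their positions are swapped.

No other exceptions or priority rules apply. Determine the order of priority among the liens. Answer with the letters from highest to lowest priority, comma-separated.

D, E, F, B, C, A

Effective dates: B was recorded 142 days after the deed, outside the 60-day window, so it keeps its recording date; C relates back to 30 July 2017 (work commenced); D relates back to 19 August 2015 (work commenced).
By effective date: D (19 August 2015), E (11 May 2016), A (1 August 2016), B (4 March 2017), C (30 July 2017), F (18 November 2017).
Because A would otherwise rank above F, the subordination swaps them.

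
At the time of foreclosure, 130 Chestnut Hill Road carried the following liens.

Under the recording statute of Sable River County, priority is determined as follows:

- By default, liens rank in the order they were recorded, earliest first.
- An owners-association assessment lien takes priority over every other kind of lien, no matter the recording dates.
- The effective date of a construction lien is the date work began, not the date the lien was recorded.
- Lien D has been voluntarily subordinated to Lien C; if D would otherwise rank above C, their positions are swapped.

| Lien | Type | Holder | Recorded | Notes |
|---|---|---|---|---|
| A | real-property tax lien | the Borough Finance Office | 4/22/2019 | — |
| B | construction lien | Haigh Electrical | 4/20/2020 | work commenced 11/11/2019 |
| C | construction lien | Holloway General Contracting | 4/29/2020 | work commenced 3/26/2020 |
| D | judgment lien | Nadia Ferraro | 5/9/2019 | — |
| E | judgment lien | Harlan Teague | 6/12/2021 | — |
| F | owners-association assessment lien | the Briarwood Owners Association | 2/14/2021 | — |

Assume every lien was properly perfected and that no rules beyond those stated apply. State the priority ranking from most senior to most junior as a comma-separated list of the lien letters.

Effective dates after the stated exceptions: B is treated as recorded 11/11/2019, the work-commencement date; C's effective date is 3/26/2020, when work began.
F is an owners-association assessment lien, so it outranks all other liens regardless of date.
Among the remaining liens, by effective date: A (4/22/2019), D (5/9/2019), B (11/11/2019), C (3/26/2020), E (6/12/2021).
D would otherwise be senior to C, so under the subordination agreement D and C exchange positions.

F, A, C, B, D, E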